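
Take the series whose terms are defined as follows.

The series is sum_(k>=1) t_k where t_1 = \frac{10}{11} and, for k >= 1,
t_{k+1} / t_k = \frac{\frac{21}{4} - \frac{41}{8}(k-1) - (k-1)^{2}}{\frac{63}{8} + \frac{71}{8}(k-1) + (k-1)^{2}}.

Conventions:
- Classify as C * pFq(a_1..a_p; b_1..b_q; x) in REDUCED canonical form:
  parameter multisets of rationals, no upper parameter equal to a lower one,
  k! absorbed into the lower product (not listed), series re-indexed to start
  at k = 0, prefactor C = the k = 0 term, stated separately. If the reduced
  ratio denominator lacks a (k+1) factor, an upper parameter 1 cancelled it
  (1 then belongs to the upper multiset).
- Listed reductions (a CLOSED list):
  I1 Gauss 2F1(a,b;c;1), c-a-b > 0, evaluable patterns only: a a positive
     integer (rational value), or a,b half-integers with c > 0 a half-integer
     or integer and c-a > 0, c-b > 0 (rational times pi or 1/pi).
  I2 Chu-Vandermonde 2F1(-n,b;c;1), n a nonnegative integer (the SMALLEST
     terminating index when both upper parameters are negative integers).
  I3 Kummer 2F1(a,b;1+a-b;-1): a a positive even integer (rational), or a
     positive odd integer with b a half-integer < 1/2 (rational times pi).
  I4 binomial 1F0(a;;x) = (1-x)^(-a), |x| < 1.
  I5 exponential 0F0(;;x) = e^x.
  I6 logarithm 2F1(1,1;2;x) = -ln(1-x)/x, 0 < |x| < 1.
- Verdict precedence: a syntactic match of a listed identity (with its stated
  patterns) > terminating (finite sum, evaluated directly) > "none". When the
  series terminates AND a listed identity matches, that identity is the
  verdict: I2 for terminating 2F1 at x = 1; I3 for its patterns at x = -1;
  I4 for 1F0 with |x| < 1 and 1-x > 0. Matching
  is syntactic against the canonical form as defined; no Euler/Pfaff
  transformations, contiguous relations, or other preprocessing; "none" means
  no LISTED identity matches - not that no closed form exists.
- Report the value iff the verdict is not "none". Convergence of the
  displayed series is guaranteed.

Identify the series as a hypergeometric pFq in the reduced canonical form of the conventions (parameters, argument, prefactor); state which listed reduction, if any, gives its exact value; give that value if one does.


Key observation: x = -1 and the expanded ratio factors over Q; prefactor 10/11, roots give parameters.
Consecutive-term ratio: r(k) = -1 * (k-\frac{7}{8}) (k+6) / [(k+\frac{63}{8}) (k+1)] - rational in k, leading ratio -1; with t_0 = \frac{10}{11}, classification follows.

x = -1 here; the reduced form reads 2F1, upper {-\frac{7}{8}, 6}, lower {\frac{63}{8}}, C = \frac{10}{11}. Verdict: this is Kummer (I3) (x = -1; c = \frac{63}{8} equals 1+a-b for upper {-\frac{7}{8}, 6}: listed pattern). Value: \frac{3055}{2048}.


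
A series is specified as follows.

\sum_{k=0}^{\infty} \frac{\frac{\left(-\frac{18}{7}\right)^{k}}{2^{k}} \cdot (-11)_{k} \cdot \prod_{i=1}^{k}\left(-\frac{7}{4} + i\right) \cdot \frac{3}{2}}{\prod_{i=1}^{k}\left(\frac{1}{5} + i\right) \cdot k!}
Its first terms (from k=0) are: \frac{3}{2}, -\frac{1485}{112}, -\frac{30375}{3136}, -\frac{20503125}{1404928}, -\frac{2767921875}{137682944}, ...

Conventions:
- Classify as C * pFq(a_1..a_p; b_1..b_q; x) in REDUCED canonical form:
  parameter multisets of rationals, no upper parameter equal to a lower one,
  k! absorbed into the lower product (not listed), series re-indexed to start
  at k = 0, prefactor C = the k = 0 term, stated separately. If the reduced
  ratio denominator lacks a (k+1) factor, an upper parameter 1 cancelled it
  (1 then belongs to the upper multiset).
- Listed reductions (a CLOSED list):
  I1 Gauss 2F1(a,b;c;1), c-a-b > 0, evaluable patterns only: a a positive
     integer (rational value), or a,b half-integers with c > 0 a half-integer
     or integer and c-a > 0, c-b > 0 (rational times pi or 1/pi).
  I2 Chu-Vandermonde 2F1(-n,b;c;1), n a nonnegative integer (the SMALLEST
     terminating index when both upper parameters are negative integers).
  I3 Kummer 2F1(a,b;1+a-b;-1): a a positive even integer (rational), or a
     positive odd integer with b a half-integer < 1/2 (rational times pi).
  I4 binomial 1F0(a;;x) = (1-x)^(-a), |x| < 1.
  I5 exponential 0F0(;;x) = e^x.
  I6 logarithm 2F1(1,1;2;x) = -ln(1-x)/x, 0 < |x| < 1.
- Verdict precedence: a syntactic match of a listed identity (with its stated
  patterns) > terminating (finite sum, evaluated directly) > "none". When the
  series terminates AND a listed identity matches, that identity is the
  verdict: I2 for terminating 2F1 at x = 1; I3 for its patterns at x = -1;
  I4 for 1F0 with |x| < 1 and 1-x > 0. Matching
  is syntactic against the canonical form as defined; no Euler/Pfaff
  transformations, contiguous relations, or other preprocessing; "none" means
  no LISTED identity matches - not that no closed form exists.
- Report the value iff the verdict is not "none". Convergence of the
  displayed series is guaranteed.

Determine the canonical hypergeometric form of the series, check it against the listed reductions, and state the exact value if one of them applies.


Classification (C = \frac{3}{2}): 2F1 with upper {-11, -\frac{3}{4}}, lower {\frac{6}{5}}, argument x = -\frac{9}{7}. Verdict: terminating. (-11)_k vanishes past k = 11, leaving a 12-term sum, computed directly. Its exact value is -\frac{1686290175506475630095819379}{13902718040786834548588544}.

Structural cue: x = -\frac{9}{7} and the lower running product (C = 3/2, x = -9/7) is a rising factorial.
Term ratio: r(k) = -\frac{9}{7} * (k-11) (k-\frac{3}{4}) / [(k+\frac{6}{5}) (k+1)] - rational; roots negated = parameters, x = -\frac{9}{7}, C = \frac{3}{2}.


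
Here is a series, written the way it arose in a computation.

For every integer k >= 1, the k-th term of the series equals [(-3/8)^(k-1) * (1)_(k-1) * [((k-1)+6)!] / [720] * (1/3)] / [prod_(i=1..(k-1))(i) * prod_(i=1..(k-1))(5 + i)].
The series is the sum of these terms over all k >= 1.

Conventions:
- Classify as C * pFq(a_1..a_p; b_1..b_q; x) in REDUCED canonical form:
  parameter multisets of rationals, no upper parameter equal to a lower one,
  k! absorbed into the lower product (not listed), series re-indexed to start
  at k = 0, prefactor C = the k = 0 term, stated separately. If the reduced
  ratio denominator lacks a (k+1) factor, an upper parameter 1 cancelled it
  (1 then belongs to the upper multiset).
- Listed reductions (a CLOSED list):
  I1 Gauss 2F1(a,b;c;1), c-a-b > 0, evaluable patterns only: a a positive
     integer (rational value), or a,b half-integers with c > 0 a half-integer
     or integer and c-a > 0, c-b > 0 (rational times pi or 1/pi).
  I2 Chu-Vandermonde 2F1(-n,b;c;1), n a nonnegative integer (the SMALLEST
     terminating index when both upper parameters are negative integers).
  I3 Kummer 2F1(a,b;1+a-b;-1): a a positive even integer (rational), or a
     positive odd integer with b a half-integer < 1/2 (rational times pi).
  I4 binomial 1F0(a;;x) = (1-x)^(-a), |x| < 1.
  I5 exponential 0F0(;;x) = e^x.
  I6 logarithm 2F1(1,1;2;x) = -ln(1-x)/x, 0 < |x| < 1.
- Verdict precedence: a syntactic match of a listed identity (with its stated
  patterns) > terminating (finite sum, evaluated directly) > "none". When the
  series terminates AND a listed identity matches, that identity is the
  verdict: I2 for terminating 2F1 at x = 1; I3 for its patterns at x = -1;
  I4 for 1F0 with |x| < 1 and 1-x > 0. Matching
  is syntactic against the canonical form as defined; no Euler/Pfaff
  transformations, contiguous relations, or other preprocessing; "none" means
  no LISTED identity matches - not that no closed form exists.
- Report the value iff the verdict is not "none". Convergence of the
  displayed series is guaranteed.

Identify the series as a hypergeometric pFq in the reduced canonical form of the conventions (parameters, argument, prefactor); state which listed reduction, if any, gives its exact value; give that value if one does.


Classification (C = 1/3): 2F1 with upper {1, 7}, lower {6}, argument x = -3/8. Verdict: none (x = -3/8): each listed identity misses the multisets {1, 7} ; {6}.

Key observation: from the first term 1/3: the lower running product (prefactor 1/3) is a rising factorial.
Term ratio: r(k) = (-3/8) * (k+1) (k+7) / [(k+6) (k+1)] - rational; roots negated = parameters, x = (-3/8), C = 1/3.


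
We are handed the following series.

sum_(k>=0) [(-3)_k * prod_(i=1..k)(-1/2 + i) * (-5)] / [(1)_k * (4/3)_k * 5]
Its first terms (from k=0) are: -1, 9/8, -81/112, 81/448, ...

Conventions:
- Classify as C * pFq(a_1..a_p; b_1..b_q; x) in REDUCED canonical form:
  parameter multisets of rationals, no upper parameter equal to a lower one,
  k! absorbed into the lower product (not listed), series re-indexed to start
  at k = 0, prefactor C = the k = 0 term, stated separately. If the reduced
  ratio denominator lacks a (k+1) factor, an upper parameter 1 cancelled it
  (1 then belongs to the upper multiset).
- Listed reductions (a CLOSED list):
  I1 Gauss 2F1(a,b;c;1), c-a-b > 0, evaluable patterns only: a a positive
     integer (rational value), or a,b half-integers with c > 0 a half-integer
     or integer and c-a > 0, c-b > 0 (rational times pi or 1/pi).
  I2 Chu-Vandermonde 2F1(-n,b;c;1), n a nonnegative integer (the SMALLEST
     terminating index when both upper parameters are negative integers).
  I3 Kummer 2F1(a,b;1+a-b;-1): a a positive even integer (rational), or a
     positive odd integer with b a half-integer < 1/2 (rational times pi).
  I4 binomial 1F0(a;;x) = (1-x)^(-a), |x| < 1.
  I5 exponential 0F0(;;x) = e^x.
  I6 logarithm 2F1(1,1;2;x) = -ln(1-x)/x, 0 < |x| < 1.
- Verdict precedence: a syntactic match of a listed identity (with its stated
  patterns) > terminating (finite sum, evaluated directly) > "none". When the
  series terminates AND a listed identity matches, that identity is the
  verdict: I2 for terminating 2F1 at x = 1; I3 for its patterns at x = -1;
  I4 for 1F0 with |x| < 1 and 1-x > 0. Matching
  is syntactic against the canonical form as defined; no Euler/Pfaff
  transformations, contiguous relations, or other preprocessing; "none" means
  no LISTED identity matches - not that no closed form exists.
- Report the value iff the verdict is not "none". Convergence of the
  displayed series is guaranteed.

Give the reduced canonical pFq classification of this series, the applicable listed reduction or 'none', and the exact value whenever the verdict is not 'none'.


The tell: from the first term -1: (1)_k (prefactor -1) is k! itself.
Consecutive-term ratio: r(k) = 1 * (k-3) (k+1/2) / [(k+4/3) (k+1)] - rational in k. x = 1; t_0 = -1; negate the roots.

The series (x = 1) is 2F1: upper {-3, 1/2}, lower {4/3}, prefactor -1. Verdict: Vandermonde's identity (I2) applies (terminating 2F1 at x = 1 with n = 3, b = 1/2, c = 4/3). Sum: -187/448.


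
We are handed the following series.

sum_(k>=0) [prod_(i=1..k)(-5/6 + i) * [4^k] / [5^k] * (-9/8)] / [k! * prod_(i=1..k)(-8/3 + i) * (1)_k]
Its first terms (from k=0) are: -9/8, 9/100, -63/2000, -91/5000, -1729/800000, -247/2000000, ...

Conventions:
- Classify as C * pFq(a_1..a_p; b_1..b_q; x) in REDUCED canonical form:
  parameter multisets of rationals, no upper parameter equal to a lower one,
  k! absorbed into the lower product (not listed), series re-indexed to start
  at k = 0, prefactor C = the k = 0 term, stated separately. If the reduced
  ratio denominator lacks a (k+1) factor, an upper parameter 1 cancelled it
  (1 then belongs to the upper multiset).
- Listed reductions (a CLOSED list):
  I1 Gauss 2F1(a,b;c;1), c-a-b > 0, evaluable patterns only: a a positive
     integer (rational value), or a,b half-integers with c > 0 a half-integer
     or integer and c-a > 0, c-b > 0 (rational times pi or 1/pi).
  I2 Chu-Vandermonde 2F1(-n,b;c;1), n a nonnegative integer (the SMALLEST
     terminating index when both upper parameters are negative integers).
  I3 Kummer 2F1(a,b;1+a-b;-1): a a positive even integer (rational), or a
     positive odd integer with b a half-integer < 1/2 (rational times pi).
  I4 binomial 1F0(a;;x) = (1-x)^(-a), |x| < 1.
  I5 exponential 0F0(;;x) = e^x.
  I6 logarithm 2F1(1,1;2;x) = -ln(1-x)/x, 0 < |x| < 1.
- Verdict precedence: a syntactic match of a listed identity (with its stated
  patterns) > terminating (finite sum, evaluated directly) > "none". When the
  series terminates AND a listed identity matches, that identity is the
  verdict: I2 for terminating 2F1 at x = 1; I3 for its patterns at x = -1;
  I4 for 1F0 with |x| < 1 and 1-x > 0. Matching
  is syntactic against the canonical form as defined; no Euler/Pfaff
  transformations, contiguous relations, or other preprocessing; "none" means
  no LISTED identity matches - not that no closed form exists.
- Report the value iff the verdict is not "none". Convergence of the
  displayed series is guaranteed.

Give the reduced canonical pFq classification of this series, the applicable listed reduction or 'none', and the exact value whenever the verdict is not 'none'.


Classification (C = -9/8): 1F2 with upper {1/6}, lower {-5/3, 1}, argument x = 4/5. Verdict: none. No listed pattern accepts 1F2(1/6; -5/3, 1; 4/5).

Key step: t_0 being -9/8, the running product (prefactor -9/8) telescopes to a rising factorial.
Adjacent-term ratio: r(k) = (4/5) * (k+1/6) / [(k-5/3) (k+1) (k+1)] - rational in k, leading ratio (4/5); with t_0 = -9/8, classification follows.


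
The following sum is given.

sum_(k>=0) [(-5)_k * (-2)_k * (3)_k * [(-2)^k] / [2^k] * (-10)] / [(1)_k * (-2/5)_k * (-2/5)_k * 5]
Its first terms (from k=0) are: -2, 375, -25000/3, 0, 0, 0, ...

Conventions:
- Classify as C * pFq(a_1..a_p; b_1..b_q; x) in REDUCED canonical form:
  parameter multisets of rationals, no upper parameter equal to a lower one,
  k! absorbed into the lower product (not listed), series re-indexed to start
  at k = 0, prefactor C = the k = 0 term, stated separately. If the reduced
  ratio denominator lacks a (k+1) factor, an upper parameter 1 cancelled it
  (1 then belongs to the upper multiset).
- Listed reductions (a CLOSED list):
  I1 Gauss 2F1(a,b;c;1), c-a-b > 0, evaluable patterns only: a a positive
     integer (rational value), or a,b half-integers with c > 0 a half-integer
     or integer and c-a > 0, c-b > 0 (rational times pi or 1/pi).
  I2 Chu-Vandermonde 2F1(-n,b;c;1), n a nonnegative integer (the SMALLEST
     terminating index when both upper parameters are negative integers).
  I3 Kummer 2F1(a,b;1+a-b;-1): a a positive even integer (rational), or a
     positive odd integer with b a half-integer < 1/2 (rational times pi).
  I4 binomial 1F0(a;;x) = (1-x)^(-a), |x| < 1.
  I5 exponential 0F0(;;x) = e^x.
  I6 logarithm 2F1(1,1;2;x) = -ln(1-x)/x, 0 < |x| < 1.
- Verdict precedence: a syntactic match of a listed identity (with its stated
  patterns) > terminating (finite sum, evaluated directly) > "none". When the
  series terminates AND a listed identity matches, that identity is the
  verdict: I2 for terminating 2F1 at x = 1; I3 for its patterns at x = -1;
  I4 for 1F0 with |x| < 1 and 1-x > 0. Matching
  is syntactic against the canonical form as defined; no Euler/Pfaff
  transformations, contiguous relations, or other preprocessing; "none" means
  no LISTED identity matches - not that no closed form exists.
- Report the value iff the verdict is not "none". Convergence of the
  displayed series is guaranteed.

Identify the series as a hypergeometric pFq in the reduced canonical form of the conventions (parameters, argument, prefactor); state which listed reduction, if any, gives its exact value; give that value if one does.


x = -1 here; the reduced form reads 3F2, upper {-5, -2, 3}, lower {-2/5, -2/5}, C = -2. Verdict: terminating. (-2)_k vanishes past k = 2, leaving a 3-term sum, computed directly. Hence: -23881/3.

Structural cue: from the first term -2: the constant factors (C = -2, x = -1) combine into one prefactor.
Step ratio: r(k) = (-1) * (k-5) (k-2) (k+3) / [(k-2/5) (k-2/5) (k+1)] ; factor over Q: parameters, x = (-1), and C = -2.


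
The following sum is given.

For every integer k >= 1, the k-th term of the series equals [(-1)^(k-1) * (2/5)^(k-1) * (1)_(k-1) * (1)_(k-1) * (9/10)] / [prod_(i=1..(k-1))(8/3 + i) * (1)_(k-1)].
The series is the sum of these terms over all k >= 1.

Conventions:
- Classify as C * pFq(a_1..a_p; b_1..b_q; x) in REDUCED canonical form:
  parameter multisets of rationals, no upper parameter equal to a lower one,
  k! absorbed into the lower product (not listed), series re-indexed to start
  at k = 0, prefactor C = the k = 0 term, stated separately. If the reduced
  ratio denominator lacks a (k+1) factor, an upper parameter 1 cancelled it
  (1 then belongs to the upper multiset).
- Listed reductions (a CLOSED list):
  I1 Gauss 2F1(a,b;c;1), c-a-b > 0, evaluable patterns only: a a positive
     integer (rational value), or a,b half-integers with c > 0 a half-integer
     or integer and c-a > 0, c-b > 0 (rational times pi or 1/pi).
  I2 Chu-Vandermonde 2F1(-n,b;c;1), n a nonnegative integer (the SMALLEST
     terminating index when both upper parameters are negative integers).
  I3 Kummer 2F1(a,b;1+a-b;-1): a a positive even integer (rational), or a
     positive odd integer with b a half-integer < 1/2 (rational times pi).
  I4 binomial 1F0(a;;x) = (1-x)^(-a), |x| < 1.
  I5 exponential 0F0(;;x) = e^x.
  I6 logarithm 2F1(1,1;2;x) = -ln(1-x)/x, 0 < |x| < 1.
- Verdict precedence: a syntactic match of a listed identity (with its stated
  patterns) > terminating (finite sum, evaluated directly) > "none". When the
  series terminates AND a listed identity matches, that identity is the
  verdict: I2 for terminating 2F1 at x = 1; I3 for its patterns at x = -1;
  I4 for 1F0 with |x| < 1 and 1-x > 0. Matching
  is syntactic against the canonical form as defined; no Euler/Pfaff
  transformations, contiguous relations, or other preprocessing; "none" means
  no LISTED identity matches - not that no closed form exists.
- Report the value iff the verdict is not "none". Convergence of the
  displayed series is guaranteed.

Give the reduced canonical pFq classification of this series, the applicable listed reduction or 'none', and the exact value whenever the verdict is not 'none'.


Reduced: x = -2/5, 2F1, upper = {1, 1}, lower = {11/3}, C = 9/10. Verdict: none. No listed pattern accepts 2F1(1, 1; 11/3; -2/5).

Key step: with t_0 = 9/10, (1)_k (C = 9/10, x = -2/5) is k! itself.
Term ratio: r(k) = (-2/5) * (k+1) (k+1) / [(k+11/3) (k+1)] - rational; roots negated = parameters, x = (-2/5), C = 9/10.


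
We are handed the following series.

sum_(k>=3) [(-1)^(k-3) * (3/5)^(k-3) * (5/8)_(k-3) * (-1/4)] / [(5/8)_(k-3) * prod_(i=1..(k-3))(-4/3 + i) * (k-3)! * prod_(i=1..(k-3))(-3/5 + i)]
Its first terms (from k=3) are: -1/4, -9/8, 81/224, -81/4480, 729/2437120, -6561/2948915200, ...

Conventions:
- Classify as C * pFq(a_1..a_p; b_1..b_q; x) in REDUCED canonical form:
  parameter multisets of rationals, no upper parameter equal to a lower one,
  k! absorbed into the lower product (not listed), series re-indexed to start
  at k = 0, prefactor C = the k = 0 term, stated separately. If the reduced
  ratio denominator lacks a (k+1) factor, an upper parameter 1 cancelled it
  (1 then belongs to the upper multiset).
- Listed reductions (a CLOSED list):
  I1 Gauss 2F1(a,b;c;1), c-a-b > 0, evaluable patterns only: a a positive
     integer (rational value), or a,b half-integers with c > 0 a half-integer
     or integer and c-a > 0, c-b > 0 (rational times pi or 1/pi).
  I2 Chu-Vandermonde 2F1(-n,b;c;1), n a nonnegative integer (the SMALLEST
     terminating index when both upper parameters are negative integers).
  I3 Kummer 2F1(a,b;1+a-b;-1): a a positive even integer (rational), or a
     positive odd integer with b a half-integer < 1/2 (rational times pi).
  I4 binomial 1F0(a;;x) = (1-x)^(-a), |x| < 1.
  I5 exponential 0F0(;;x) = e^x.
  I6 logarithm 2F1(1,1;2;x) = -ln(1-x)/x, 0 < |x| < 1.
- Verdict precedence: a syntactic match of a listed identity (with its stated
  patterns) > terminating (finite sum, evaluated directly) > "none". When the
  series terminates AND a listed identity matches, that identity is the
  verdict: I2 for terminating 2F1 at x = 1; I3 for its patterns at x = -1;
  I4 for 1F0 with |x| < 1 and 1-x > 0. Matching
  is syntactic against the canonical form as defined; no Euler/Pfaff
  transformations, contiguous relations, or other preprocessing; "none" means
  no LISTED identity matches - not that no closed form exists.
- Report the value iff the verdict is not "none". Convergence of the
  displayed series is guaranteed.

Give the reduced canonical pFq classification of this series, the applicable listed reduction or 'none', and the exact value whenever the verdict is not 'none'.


Classification (C = -1/4): 0F2 with upper {-}, lower {-1/3, 2/5}, argument x = -3/5. Verdict: no listed reduction: x = -3/5 and upper {-} fail every I1-I6 pattern.

The tell: t_0 being -1/4, the parameter 5/8 appears in both the upper and lower lists and cancels.
Step ratio: r(k) = (-3/5) * 1 / [(k-1/3) (k+2/5) (k+1)] - rational; roots negated = parameters, x = (-3/5), C = -1/4.


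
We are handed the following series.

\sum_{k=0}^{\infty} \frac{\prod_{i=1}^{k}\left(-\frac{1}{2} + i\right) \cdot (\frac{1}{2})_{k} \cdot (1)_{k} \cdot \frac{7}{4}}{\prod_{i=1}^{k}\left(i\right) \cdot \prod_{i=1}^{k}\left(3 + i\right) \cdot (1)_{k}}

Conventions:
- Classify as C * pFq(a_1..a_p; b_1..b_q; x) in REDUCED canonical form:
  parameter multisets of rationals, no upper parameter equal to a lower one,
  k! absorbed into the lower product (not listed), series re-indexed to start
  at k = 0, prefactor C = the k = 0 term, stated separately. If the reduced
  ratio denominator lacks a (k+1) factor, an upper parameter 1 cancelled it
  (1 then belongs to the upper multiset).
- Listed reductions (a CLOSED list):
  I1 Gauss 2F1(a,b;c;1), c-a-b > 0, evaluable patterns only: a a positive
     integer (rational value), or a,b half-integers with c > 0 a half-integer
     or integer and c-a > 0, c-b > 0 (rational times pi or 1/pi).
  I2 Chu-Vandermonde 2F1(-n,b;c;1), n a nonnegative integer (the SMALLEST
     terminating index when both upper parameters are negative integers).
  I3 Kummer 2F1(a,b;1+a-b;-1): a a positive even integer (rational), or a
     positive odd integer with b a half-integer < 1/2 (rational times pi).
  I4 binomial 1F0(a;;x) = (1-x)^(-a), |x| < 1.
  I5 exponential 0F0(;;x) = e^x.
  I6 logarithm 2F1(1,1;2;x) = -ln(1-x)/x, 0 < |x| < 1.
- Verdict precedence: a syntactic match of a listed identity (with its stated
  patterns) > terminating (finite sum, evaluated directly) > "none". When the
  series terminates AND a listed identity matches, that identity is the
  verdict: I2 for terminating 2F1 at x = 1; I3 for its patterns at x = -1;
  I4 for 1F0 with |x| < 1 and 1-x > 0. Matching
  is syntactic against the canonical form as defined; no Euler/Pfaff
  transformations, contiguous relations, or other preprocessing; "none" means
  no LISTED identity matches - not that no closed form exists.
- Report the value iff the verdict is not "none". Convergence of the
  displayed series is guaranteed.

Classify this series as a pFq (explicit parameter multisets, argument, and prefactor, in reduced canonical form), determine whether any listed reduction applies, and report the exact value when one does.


Key step: with t_0 = \frac{7}{4}, the parameter 1 appears in both the upper and lower lists and cancels.
Term ratio: r(k) = 1 * (k+\frac{1}{2}) (k+\frac{1}{2}) / [(k+4) (k+1)] - rational in k. x = 1; t_0 = \frac{7}{4}; negate the roots.

x = 1 here; the reduced form reads 2F1, upper {\frac{1}{2}, \frac{1}{2}}, lower {4}, C = \frac{7}{4}. Verdict (x = 1): Gauss's theorem I1 (half-integer case) applies (x = 1; upper {\frac{1}{2}, \frac{1}{2}} half-integers, c = 4 in the evaluable pattern). Hence: \frac{448}{75} / \pi.


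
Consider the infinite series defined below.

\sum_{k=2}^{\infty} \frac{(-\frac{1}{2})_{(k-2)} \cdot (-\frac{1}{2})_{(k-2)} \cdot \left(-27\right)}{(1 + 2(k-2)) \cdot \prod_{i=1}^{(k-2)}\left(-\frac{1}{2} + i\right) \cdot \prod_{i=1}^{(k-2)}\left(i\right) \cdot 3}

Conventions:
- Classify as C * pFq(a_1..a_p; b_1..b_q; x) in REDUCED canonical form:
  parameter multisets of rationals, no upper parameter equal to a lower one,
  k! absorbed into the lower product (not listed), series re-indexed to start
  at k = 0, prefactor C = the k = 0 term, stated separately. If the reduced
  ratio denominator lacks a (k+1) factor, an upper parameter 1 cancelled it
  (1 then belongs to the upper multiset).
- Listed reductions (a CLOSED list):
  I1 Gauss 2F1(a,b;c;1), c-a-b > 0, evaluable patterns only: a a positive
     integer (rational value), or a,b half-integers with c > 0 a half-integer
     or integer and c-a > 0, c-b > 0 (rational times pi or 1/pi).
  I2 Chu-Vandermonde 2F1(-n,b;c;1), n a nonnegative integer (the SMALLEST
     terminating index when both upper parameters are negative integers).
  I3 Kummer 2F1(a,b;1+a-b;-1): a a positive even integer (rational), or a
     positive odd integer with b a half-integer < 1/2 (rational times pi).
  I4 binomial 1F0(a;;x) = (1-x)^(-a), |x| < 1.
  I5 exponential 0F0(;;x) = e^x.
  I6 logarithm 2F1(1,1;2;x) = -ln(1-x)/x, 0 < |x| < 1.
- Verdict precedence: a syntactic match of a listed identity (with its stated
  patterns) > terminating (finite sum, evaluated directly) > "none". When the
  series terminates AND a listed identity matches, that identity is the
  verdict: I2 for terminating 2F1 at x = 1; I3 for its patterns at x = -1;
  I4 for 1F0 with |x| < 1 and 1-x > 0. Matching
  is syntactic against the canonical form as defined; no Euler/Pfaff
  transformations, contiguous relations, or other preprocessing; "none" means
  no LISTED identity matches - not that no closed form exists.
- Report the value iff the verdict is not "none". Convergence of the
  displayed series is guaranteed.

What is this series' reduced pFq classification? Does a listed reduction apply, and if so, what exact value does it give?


Canonical form: C = -9 times 2F1 with upper {-\frac{1}{2}, -\frac{1}{2}}, lower {\frac{3}{2}}, x = 1. Verdict: this is the half-integer Gauss pattern (I1) (x = 1; upper {-\frac{1}{2}, -\frac{1}{2}} half-integers, c = \frac{3}{2} in the evaluable pattern). Value: \left(-\frac{27}{8}\right) \cdot \pi.

Key step: with t_0 = -9, the lower (2k+1) factor (C = -9, x = 1) shifts a half-integer Pochhammer.
Consecutive-term ratio: r(k) = 1 * (k-\frac{1}{2}) (k-\frac{1}{2}) / [(k+\frac{3}{2}) (k+1)] ; factor over Q: parameters, x = 1, and C = -9.


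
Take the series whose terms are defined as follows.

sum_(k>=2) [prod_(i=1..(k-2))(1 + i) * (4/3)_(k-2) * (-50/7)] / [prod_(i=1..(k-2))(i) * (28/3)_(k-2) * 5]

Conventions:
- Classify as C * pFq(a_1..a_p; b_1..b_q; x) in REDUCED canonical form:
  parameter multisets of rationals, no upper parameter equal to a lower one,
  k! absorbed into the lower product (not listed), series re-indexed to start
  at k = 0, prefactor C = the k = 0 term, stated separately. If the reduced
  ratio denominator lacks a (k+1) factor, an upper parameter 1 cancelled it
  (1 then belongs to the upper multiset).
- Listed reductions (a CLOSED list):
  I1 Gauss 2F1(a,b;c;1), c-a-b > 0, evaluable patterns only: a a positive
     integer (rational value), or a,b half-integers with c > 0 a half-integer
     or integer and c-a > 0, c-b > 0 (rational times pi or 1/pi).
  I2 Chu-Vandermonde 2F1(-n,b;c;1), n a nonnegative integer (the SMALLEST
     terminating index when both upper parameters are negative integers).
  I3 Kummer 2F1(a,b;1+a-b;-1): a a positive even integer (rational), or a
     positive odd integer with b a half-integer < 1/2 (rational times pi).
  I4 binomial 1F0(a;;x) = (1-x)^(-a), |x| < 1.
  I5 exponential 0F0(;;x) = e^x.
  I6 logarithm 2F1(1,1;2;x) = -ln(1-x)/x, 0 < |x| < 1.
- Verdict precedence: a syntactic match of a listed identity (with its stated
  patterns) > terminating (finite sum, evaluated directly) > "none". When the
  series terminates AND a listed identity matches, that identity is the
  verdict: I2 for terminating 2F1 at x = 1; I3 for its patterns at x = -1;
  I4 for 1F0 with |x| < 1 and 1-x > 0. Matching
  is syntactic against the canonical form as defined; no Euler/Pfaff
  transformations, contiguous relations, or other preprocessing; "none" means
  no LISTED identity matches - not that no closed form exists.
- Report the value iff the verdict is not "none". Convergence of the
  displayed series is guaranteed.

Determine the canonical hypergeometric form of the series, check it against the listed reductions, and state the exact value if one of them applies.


x = 1 here; the reduced form reads 2F1, upper {4/3, 2}, lower {28/3}, C = -10/7. Verdict: this is the Gauss summation I1 (x = 1: the Gamma ratio telescopes since c-a-b = 6 > 0 and a = 2 in Z>0). Exact value: -2750/1323.

Key observation: with t_0 = -10/7, the product of the first k integers (C = -10/7, x = 1) is k!.
Consecutive-term ratio: r(k) = 1 * (k+4/3) (k+2) / [(k+28/3) (k+1)] - rational in k, leading ratio 1; with t_0 = -10/7, classification follows.


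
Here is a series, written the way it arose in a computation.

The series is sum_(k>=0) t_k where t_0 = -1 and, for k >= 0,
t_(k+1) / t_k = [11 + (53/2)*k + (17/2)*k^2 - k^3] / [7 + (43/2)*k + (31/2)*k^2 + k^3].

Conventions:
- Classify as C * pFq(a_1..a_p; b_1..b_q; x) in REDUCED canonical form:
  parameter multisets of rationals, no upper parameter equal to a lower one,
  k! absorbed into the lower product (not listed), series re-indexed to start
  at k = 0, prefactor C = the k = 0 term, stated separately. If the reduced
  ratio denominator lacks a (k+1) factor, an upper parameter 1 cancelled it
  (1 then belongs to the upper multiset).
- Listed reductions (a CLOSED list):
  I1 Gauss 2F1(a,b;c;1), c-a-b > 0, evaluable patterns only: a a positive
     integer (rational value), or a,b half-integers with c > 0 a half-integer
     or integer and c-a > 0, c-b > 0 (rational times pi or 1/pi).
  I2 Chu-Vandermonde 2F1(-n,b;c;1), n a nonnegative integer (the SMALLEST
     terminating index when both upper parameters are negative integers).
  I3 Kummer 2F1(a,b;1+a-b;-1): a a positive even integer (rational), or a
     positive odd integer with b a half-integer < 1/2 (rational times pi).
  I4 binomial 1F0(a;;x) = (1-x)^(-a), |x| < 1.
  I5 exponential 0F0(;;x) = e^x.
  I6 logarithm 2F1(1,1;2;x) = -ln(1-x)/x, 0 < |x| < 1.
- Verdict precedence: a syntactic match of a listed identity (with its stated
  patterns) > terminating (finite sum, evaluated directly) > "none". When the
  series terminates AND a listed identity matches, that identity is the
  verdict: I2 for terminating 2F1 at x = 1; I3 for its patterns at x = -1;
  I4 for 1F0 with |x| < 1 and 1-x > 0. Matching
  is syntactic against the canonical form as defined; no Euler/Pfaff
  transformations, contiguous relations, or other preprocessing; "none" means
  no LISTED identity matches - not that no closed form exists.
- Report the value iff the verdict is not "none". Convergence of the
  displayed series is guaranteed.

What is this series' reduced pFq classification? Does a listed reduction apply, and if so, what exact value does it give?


Classification (C = -1): 2F1 with upper {-11, 2}, lower {14}, argument x = -1. Verdict (x = -1): Kummer's theorem (I3) applies (x = -1; c = 14 equals 1+a-b for upper {-11, 2}: listed pattern). Its exact value is -13/2.

Key step: t_0 = -1 here, and the expanded ratio factors over Q; prefactor -1, roots give parameters.
Term ratio: r(k) = (-1) * (k-11) (k+2) / [(k+14) (k+1)] - poly over poly, x = (-1) from leading terms; C = -1 at k = 0.


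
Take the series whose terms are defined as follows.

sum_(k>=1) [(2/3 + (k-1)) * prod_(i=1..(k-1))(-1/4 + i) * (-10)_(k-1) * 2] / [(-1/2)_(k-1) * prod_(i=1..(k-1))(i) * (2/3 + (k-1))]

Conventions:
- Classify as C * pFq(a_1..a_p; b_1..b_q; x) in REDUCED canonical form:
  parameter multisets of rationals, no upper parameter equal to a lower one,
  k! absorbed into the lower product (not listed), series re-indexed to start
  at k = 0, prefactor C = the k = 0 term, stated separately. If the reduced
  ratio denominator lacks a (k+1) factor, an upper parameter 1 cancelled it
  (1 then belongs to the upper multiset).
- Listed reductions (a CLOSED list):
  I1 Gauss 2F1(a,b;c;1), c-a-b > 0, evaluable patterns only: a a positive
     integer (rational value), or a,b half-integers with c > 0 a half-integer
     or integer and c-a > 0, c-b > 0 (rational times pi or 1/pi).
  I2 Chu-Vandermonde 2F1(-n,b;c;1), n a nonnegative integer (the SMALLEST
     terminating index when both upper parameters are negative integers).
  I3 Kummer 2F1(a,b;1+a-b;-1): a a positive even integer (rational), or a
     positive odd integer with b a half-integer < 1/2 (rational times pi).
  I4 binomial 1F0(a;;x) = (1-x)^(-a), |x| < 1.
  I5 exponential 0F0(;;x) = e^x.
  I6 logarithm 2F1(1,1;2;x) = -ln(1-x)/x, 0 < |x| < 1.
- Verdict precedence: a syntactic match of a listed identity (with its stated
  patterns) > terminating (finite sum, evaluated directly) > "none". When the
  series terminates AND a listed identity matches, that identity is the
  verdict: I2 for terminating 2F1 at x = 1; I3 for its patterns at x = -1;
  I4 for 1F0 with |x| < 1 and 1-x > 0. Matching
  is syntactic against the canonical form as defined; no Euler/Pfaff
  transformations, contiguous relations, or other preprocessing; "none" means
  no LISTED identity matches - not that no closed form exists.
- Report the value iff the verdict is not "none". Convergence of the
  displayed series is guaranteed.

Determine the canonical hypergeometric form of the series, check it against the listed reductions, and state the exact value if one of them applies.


x = 1 here; the reduced form reads 2F1, upper {-10, 3/4}, lower {-1/2}, C = 2. Verdict at x = 1: Chu-Vandermonde (I2) matches (terminating 2F1 at x = 1 with n = 10, b = 3/4, c = -1/2). Value: -40641/113152.

The tell: with t_0 = 2, the running product (C = 2, x = 1) telescopes to a rising factorial.
Ratio: r(k) = 1 * (k-10) (k+3/4) / [(k-1/2) (k+1)] - rational in k, leading ratio 1; with t_0 = 2, classification follows.


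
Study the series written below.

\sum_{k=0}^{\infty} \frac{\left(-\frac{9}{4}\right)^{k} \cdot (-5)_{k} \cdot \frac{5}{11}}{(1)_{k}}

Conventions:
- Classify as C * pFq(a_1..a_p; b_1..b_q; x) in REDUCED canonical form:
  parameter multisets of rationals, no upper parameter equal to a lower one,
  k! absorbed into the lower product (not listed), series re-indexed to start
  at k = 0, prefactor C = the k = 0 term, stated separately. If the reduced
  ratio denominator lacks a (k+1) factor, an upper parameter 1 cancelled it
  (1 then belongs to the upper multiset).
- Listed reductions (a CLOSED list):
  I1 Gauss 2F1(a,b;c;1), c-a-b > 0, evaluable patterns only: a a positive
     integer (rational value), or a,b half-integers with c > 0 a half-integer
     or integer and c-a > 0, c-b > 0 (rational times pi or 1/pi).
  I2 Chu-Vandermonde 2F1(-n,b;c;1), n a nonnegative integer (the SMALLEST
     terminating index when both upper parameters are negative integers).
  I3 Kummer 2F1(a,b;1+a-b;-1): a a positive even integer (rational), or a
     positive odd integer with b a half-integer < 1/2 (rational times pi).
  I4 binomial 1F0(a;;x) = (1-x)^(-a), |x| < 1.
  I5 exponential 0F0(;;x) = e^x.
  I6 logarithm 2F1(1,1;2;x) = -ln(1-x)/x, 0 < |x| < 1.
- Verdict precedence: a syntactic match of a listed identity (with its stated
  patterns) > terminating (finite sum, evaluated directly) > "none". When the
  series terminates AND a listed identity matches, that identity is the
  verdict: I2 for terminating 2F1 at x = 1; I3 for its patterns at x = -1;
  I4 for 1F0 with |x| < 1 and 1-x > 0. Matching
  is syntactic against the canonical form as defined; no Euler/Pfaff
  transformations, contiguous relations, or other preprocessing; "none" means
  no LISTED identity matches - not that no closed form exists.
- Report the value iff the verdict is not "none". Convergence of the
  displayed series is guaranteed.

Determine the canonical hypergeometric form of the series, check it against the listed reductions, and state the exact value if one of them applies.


Reduced: x = -\frac{9}{4}, 1F0, upper = {-5}, lower = {-}, C = \frac{5}{11}. Verdict: terminating - upper -5 stops the sum at k = 5; the 6 terms are added exactly. Sum: \frac{1856465}{11264}.

Key observation: t_0 = \frac{5}{11} here, and (1)_k (C = 5/11) is k! itself.
Consecutive-term ratio: r(k) = -\frac{9}{4} * (k-5) / [(k+1)] - rational in k, leading ratio -\frac{9}{4}; with t_0 = \frac{5}{11}, classification follows.


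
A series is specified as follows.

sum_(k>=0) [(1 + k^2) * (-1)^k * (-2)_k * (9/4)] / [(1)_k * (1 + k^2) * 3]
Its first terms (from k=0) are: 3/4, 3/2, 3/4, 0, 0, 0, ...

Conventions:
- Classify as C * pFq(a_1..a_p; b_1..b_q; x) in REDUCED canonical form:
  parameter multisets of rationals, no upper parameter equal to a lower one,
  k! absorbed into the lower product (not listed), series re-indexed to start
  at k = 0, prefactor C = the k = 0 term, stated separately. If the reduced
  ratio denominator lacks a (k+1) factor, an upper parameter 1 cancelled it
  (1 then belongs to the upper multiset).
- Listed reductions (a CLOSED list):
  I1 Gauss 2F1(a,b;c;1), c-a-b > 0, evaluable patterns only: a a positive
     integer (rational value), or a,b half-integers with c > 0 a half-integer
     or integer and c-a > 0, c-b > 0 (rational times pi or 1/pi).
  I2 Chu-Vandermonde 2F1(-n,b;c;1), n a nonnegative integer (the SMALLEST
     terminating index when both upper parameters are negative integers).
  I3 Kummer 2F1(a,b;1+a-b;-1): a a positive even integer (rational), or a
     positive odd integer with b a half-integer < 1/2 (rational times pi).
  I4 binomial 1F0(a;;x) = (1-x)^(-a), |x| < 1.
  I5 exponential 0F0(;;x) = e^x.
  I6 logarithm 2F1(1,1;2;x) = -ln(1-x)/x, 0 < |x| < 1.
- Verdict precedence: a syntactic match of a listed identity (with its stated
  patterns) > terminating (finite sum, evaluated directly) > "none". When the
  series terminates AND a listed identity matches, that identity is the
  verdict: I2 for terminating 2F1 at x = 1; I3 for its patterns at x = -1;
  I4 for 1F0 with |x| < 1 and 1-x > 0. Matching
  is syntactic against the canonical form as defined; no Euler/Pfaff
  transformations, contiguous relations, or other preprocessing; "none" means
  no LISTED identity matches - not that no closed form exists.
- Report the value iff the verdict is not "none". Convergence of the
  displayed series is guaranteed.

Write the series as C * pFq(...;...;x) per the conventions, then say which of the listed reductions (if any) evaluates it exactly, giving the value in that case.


The series (x = -1) is 1F0: upper {-2}, lower {-}, prefactor 3/4. Verdict: terminating. (-2)_k vanishes past k = 2, leaving a 3-term sum, computed directly. Its exact value is 3.

Structural cue: with t_0 = 3/4, k^2 + 1 divides numerator and denominator alike; C = 3/4, x = -1 after cancelling.
Adjacent-term ratio: r(k) = (-1) * (k-2) / [(k+1)] - rational in k, leading ratio (-1); with t_0 = 3/4, classification follows.


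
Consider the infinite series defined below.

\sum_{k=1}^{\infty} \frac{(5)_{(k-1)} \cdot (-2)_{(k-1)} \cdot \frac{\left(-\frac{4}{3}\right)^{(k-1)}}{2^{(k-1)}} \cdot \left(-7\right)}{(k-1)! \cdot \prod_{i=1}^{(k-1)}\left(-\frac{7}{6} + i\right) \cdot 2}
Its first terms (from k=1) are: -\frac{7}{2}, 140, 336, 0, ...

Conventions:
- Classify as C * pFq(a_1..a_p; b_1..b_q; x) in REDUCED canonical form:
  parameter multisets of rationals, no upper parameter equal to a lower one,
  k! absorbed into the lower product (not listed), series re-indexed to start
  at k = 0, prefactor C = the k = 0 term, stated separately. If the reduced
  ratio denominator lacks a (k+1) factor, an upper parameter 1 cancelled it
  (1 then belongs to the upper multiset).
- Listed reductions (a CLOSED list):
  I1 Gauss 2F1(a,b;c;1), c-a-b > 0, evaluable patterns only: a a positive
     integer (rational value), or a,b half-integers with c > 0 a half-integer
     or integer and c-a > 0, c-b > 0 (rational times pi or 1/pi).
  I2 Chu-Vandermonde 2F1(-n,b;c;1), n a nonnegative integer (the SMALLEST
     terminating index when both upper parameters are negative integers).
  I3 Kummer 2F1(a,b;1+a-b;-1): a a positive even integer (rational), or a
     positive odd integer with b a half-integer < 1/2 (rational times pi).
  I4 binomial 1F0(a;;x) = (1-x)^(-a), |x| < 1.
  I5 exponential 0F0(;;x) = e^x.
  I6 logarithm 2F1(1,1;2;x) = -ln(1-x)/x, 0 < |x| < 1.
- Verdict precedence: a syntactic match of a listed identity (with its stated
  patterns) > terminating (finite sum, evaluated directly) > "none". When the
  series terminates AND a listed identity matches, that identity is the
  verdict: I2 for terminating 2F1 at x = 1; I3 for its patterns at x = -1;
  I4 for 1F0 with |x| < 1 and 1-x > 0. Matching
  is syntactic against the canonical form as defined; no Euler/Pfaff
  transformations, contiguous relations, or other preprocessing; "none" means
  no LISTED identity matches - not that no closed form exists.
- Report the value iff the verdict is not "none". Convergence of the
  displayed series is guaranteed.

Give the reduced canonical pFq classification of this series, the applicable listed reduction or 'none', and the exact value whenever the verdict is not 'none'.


Key step: t_0 being -\frac{7}{2}, the constant factors (prefactor -7/2) combine into one prefactor.
Step ratio: r(k) = -\frac{2}{3} * (k-2) (k+5) / [(k-\frac{1}{6}) (k+1)] - rational in k. x = -\frac{2}{3}; t_0 = -\frac{7}{2}; negate the roots.

Prefactor -\frac{7}{2}, argument -\frac{2}{3}: 2F1 with upper {-2, 5} over lower {-\frac{1}{6}}. Verdict: terminating. With -2 upstairs the series is a 3-term polynomial sum; evaluated term by term. Exact value: \frac{945}{2}.
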